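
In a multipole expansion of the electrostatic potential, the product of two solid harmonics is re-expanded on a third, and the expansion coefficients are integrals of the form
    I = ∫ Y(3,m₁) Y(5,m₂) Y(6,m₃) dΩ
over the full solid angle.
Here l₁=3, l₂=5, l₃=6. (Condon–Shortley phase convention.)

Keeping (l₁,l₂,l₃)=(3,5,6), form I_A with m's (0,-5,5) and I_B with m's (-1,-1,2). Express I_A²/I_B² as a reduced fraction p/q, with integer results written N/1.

33/14

Same 3,5,6: normalisation and zero-m 3j drop out of the ratio.
A: Δ: 2! 4! 8! / 15! → 1/675675; sum: t=0:+1/483840 = 1/483840; 3j²(3 5 6; 0 -5 5) = Δ·Π!·Σ² = 3/91  (sign -1)
B: Δ: 2! 4! 8! / 15! → 1/675675; sum: t=0:+1/27648 t=1:−1/4320 t=2:+1/11520 = -1/9216; 3j²(3 5 6; -1 -1 2) = Δ·Π!·Σ² = 2/143  (sign -1)
I_A²/I_B² = (3/91)/(2/143) = 33/14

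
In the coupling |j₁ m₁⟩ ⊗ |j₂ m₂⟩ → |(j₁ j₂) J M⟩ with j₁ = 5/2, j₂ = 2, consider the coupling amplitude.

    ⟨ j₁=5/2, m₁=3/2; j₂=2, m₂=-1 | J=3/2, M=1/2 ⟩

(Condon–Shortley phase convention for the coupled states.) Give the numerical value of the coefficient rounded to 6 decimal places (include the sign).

j₁+j₂−J=3  J+j₁−j₂=2  J−j₁+j₂=1  j₁+j₂+J+1=7
(j₁±m₁, j₂±m₂, J±M) = (4,1,1,3,2,1)
P² = 96/35
sum k=0..1:
  [0] +1/6 = 1/6
  [1] −1/4 = -1/4
S = -1/12
C² = P²·S² = 2/105 ; C = -0.138013

−√(2/105) ≈ -0.138013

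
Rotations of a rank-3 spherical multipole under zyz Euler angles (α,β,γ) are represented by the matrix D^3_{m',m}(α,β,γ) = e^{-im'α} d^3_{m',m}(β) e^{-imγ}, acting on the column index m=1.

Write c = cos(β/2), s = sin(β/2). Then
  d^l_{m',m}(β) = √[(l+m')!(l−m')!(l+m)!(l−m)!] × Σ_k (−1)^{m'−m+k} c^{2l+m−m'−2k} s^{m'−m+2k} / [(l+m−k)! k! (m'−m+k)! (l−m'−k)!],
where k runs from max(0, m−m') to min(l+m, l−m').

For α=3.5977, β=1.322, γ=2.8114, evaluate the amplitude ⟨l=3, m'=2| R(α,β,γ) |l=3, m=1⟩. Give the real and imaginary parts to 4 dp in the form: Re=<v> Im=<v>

Re=-0.1042 Im=0.0686

First d^3_{2,1}(β=1.3220), then the phase factors e^{-i(2)α} and e^{-i(1)γ}:
c=cos(1.322000/2)=0.789379, s=sin(1.322000/2)=0.613907; N=√[120·1·24·2]=75.894664
k∈{0,1} keeps every argument non-negative
  k=0: (−1)^1·75.8947/(24)·0.7894^5·0.6139^1 = -0.595017
  k=1: (−1)^2·75.8947/(12)·0.7894^3·0.6139^3 = +0.719769
d^3_{2,1}(1.3220) = -0.595017 +0.719769 = +0.124752
Attach z-rotation phases: D = e^{-i(2)(3.5977)}·(+0.124752)·e^{-i(1)(2.8114)} = -0.104212+0.068578i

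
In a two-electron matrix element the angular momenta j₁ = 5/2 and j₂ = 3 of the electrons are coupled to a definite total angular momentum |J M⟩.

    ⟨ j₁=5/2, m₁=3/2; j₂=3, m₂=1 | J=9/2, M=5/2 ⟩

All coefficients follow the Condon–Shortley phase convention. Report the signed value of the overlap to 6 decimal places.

triangle: 1!*4!*5!/11! = 2880/39916800
(j±m)!: 4!*1!*4!*2!*7!*2! = 11612160
prefactor² = (2J+1)*Δ*N² = 92160/11
  k=0: +1/(0!*1!*1!*4!*3!*1!) = 1/144
  k=1: −1/(1!*0!*0!*3!*4!*2!) = -1/288
Σ = 1/288  ⇒  CG² = 92160/11*(1/288)² = 10/99
CG = +√(10/99) = +0.317821

+√(10/99) = +0.317821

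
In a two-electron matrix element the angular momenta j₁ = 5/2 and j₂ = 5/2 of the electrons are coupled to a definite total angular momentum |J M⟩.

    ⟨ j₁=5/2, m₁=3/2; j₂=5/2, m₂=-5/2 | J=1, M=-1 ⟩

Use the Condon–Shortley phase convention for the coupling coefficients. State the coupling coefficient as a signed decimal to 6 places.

triangle: 4!×1!×1!/7! = 24/5040
(j±m)!: 4!×1!×0!×5!×0!×2! = 5760
prefactor² = (2J+1)×Δ×N² = 576/7
  k=0: +1/(0!×4!×1!×0!×0!×1!) = 1/24
Σ = 1/24  ⇒  CG² = 576/7×(1/24)² = 1/7
CG = +√(1/7) = +0.377964

+√(1/7) ≈ +0.377964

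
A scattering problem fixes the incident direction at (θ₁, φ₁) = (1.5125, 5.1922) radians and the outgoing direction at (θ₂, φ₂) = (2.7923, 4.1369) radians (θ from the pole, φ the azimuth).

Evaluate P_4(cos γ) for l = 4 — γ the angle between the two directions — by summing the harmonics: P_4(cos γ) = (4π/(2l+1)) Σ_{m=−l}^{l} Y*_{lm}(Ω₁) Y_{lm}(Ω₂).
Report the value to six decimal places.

0.327271

Expand P_4 via completeness: Σ_{m} conj(Y_{4,m}) at Ω₁ times Y_{4,m} at Ω₂ —
  term(m=-4) = (-0.001259, -0.002353)   from Y*(Ω₁)=(-0.150074, 0.413119), Y(Ω₂)=(-0.004054, 0.004519)
  term(m=-3) = (0.003419, 0.000083)   from Y*(Ω₁)=(-0.071930, 0.009504), Y(Ω₂)=(-0.046572, -0.007309)
  term(m=-2) = (0.033951, -0.056664)   from Y*(Ω₁)=(0.186762, 0.266548), Y(Ω₂)=(-0.082726, -0.185336)
  term(m=-1) = (0.019532, 0.034472)   from Y*(Ω₁)=(-0.037804, 0.072649), Y(Ω₂)=(0.263302, -0.405866)
  term(m=+0) = (0.123103, 0.000000)   from Y*(Ω₁)=(0.306626, -0.000000), Y(Ω₂)=(0.401476, 0.000000)
  term(m=+1) = (0.019532, -0.034472)   from Y*(Ω₁)=(0.037804, 0.072649), Y(Ω₂)=(-0.263302, -0.405866)
  term(m=+2) = (0.033951, 0.056664)   from Y*(Ω₁)=(0.186762, -0.266548), Y(Ω₂)=(-0.082726, 0.185336)
  term(m=+3) = (0.003419, -0.000083)   from Y*(Ω₁)=(0.071930, 0.009504), Y(Ω₂)=(0.046572, -0.007309)
  term(m=+4) = (-0.001259, 0.002353)   from Y*(Ω₁)=(-0.150074, -0.413119), Y(Ω₂)=(-0.004054, -0.004519)
Accumulated sum (0.234390, -0.000000); after 4π/(2l+1) scaling, (0.327271, -0.000000) ⇒ P_4 = 0.327271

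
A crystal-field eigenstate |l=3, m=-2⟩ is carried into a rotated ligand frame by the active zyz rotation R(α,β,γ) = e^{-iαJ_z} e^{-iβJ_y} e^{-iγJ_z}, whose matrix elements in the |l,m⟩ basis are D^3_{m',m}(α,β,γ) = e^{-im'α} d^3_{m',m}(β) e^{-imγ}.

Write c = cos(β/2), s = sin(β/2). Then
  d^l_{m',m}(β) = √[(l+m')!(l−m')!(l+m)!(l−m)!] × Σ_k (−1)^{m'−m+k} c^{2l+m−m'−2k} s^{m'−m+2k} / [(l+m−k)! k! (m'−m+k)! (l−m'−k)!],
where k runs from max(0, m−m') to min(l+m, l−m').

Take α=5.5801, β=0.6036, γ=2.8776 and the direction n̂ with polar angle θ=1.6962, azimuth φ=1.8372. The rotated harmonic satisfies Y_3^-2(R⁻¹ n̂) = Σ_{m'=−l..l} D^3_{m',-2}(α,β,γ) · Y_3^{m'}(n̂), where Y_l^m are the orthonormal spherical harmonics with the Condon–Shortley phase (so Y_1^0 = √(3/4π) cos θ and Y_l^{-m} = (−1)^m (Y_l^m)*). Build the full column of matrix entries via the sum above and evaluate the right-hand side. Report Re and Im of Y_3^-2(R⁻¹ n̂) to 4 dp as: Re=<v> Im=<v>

Re=-0.2217 Im=-0.3248

Need the full column D^3_{m',-2} for m'=−3..3 at α=5.5801, β=0.6036, γ=2.8776.
cos(β/2)=0.954803, sin(β/2)=0.297239
d^3_{-3,-2}: single k=1 term ⇒ +0.577764;  D = -0.505826-0.279199i
d^3_{-2,-2}: k∈[0..1] ⇒ +0.757674 -0.367145 = +0.390529;  D = -0.138801-0.365031i
d^3_{-1,-2}: k∈[0..1] ⇒ -0.745891 +0.144574 = -0.601317;  D = -0.200376+0.566949i
d^3_{0,-2}: k∈[0..1] ⇒ +0.402187 -0.038977 = +0.363210;  D = +0.313749-0.182983i
d^3_{1,-2}: k∈[0..1] ⇒ -0.144574 +0.007006 = -0.137568;  D = -0.135465-0.023965i
d^3_{2,-2}: k∈[0..1] ⇒ +0.035581 -0.000690 = +0.034892;  D = +0.022280+0.026852i
d^3_{3,-2}: single k=0 term ⇒ -0.005427;  D = +0.000057-0.005426i
Y_3^{m'}(θ=1.6962,φ=1.8372) and Σ D·Y over m':
  (-0.5058-0.2792i)·(+0.2921+0.2841i)  (-0.1388-0.3650i)·(+0.1084-0.0639i)  (-0.2004+0.5669i)·(+0.0778+0.2851i)  (+0.3137-0.1830i)·(+0.1364+0.0000i)  (-0.1355-0.0240i)·(-0.0778+0.2851i)  (+0.0223+0.0269i)·(+0.1084+0.0639i)  (+0.0001-0.0054i)·(-0.2921+0.2841i)
Y_3^-2(R⁻¹ n̂) = -0.221653-0.324754i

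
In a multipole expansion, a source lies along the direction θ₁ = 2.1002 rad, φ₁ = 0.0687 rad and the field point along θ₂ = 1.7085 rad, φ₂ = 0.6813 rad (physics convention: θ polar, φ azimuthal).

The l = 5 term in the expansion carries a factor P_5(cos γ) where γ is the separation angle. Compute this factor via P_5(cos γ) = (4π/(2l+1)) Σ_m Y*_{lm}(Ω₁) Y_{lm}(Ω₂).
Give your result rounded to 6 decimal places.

Addition theorem: P_5(cos γ) = (4π/11) Σ_m Y*_{lm}(Ω₁) Y_{lm}(Ω₂), m = −5…5:
  m=-5: Y*=(0.209328, 0.074872)  Y=(-0.427138, 0.115875)  product (-0.098088, -0.007725)
  m=-4: Y*=(-0.395915, -0.111621)  Y=(0.177378, 0.078446)  product (-0.061470, -0.050857)
  m=-3: Y*=(0.282042, 0.058966)  Y=(0.127216, 0.248528)  product (0.021225, 0.077597)
  m=-2: Y*=(0.148341, 0.020511)  Y=(0.044512, -0.210702)  product (0.010925, -0.030343)
  m=-1: Y*=(-0.332217, -0.022859)  Y=(0.183256, -0.148586)  product (-0.064277, 0.045174)
  m=+0: Y*=(-0.073527, -0.000000)  Y=(-0.219989, 0.000000)  product (0.016175, 0.000000)
  m=+1: Y*=(0.332217, -0.022859)  Y=(-0.183256, -0.148586)  product (-0.064277, -0.045174)
  m=+2: Y*=(0.148341, -0.020511)  Y=(0.044512, 0.210702)  product (0.010925, 0.030343)
  m=+3: Y*=(-0.282042, 0.058966)  Y=(-0.127216, 0.248528)  product (0.021225, -0.077597)
  m=+4: Y*=(-0.395915, 0.111621)  Y=(0.177378, -0.078446)  product (-0.061470, 0.050857)
  m=+5: Y*=(-0.209328, 0.074872)  Y=(0.427138, 0.115875)  product (-0.098088, 0.007725)
Total Σ_m = (-0.367195, 0.000000). Multiply by 1.142397: (-0.419483, 0.000000). P_5(cos γ) = -0.419483

-0.419483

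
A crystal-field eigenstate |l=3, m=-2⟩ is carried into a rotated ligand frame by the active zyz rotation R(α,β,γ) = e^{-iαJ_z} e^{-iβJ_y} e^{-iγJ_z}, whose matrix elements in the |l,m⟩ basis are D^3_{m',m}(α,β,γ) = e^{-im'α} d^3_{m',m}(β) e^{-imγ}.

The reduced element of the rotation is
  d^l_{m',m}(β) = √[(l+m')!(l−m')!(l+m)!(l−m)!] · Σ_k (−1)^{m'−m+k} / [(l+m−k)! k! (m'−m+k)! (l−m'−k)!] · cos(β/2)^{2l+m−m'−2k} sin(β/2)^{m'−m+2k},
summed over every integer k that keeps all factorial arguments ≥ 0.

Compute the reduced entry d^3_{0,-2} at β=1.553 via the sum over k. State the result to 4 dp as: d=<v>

d^3_{0,-2}(β=1.5530) via the finite sum:
With c≡cos(β/2)=0.713371 and s≡sin(β/2)=0.700787, N=[6·6·1·120]^{1/2}=65.726707
k∈{0,1} keeps every argument non-negative
  k=0: (−1)^2·65.7267/(12)·0.7134^4·0.7008^2 = +0.696616
  k=1: (−1)^3·65.7267/(12)·0.7134^2·0.7008^4 = -0.672257
d^3_{0,-2}(1.5530) = +0.696616 -0.672257 = +0.024360

d=0.0244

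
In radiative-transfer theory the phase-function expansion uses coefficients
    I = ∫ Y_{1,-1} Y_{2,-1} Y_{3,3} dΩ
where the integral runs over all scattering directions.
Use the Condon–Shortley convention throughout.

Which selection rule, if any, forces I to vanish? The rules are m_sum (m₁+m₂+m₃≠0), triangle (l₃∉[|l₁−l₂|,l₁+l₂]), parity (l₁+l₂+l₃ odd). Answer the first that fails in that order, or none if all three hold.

m₁+m₂+m₃ = -1 − 1 + 3 = 1  ✗
triangle: |1−2|=1 ≤ l₃=3 ≤ 1+2=3
parity: l₁+l₂+l₃ = 6 is even

m_sum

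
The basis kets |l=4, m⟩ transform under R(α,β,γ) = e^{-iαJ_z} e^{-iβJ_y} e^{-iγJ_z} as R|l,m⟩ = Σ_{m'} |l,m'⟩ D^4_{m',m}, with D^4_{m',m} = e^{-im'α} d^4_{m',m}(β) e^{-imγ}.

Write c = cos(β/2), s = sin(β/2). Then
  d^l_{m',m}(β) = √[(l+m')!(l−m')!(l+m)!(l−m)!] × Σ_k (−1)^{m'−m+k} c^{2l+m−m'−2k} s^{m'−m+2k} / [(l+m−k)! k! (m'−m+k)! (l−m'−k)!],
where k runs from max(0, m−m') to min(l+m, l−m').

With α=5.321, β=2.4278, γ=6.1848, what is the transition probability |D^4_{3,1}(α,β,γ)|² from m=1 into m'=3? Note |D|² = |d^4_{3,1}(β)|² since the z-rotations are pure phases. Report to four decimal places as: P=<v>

Split into d^4_{3,1}(β=2.4278) × two z-phases.
c=cos(2.427800/2)=0.349368, s=sin(2.427800/2)=0.936986; N=√[5040·1·120·6]=1904.940944
k: max(0,(1)−(3))=0 … min(4+(1),4−(3))=1
  k=0: (−1)^2·1904.9409/(240)·0.3494^6·0.9370^2 = +0.012672
  k=1: (−1)^3·1904.9409/(144)·0.3494^4·0.9370^4 = -0.151909
d^4_{3,1}(2.4278) = +0.012672 -0.151909 = -0.139237
|D^4_{3,1}|² = |d^4_{3,1}(β)|² = (-0.139237)² = 0.019387 (the z-rotation phases have unit modulus)

P=0.0194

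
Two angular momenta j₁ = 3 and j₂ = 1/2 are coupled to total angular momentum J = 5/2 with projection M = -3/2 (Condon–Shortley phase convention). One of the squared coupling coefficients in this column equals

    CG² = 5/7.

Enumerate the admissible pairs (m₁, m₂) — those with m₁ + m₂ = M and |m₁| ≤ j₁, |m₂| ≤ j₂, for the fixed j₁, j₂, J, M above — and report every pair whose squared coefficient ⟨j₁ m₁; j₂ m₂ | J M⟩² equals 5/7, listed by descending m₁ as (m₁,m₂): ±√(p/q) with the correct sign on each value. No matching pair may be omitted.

Admissible pairs with m₁+m₂ = M = -3/2: (-2,1/2), (-1,-1/2)
  (m₁,m₂)=(-1,-1/2): CG² = 2/7, CG = +√(2/7)
  (m₁,m₂)=(-2,1/2): CG² = 5/7, CG = −√(5/7)   ← matches the target
Pairs with CG² = 5/7: (-2,1/2): −√(5/7)

(-2,1/2): −√(5/7)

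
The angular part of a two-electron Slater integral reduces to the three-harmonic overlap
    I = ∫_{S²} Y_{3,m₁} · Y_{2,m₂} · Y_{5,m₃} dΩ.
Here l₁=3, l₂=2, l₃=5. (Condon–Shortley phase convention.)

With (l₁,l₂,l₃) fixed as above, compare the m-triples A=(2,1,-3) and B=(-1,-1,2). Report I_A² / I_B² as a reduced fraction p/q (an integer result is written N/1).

Shared (l₁,l₂,l₃)=(3,2,5): N and (l;000)² cancel in I_A²/I_B².
A: Δ = 0!·6!·4!/11! = 1/2310; Racah Σ t=0..0: t=0:+1/720 = 1/720; ⇒ 3j(3 2 5; 2 1 -3)² = 8/165, sgn +1
B: Δ = 0!·6!·4!/11! = 1/2310; Racah Σ t=0..0: t=0:+1/288 = 1/288; ⇒ 3j(3 2 5; -1 -1 2)² = 1/22, sgn -1
I_A²/I_B² = (8/165)/(1/22) = 16/15

16/15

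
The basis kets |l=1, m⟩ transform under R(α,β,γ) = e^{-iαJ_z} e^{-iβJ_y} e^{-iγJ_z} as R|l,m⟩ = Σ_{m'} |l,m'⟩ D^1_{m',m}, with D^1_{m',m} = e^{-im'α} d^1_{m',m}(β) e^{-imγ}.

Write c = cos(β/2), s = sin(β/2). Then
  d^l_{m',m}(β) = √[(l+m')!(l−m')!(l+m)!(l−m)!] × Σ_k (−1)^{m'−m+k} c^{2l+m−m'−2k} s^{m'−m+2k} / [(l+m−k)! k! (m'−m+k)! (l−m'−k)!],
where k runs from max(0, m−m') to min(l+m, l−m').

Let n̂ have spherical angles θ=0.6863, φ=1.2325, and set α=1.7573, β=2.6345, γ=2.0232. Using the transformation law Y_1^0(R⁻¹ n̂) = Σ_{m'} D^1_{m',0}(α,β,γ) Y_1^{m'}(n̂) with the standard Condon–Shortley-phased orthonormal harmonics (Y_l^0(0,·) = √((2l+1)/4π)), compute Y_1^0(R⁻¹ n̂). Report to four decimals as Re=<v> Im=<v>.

Re=-0.2003 Im=0.0000

Need the full column D^1_{m',0} for m'=−1..1 at α=1.7573, β=2.6345, γ=2.0232.
cos(β/2)=0.250838, sin(β/2)=0.968029
d^1_{-1,0}: single k=1 term ⇒ +0.343398;  D = -0.063674+0.337443i
d^1_{0,0}: k∈[0..1] ⇒ +0.062920 -0.937080 = -0.874160;  D = -0.874160+0.000000i
d^1_{1,0}: single k=0 term ⇒ -0.343398;  D = +0.063674+0.337443i
Y_1^{m'}(θ=0.6863,φ=1.2325) and Σ D·Y over m':
  (-0.0637+0.3374i)·(+0.0727-0.2065i)  (-0.8742+0.0000i)·(+0.3780+0.0000i)  (+0.0637+0.3374i)·(-0.0727-0.2065i)
Y_1^0(R⁻¹ n̂) = -0.200289+0.000000i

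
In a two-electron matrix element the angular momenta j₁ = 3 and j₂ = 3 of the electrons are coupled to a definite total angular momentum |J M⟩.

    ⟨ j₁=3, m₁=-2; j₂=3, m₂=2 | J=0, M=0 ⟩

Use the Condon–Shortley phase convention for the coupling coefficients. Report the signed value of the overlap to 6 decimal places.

triangle: 6!*0!*0!/7! = 720/5040
(j±m)!: 1!*5!*5!*1!*0!*0! = 14400
prefactor² = (2J+1)*Δ*N² = 14400/7
  k=5: −1/(5!*1!*0!*0!*0!*0!) = -1/120
Σ = -1/120  ⇒  CG² = 14400/7*(-1/120)² = 1/7
CG = −√(1/7) = -0.377964

−√(1/7) = -0.377964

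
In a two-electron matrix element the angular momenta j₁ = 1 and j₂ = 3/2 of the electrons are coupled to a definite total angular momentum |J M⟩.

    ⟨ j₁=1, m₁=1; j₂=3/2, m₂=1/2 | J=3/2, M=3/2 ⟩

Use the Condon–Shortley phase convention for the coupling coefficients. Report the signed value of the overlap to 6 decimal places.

+0.632456

triangle: 1!*1!*2!/5! = 2/120
(j±m)!: 2!*0!*2!*1!*3!*0! = 24
prefactor² = (2J+1)*Δ*N² = 8/5
  k=0: +1/(0!*1!*0!*2!*1!*0!) = 1/2
Σ = 1/2  ⇒  CG² = 8/5*(1/2)² = 2/5
CG = +√(2/5) = +0.632456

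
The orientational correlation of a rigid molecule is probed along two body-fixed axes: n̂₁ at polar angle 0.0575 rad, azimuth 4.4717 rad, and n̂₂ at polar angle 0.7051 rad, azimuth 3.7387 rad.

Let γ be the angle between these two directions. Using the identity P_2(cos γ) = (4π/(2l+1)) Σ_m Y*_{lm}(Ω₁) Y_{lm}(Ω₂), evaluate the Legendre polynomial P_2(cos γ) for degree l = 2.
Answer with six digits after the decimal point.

0.431341

Addition theorem: P_2(cos γ) = (4π/5) Σ_m Y*_{lm}(Ω₁) Y_{lm}(Ω₂), m = −2…2:
  m=-2: Y*=(-0.001131, 0.000591)  Y=(0.059668, -0.150884)  product (0.000022, 0.000206)
  m=-1: Y*=(-0.010566, -0.043046)  Y=(-0.315325, 0.214389)  product (0.012560, 0.011308)
  m=+0: Y*=(0.627658, -0.000000)  Y=(0.233346, 0.000000)  product (0.146461, 0.000000)
  m=+1: Y*=(0.010566, -0.043046)  Y=(0.315325, 0.214389)  product (0.012560, -0.011308)
  m=+2: Y*=(-0.001131, -0.000591)  Y=(0.059668, 0.150884)  product (0.000022, -0.000206)
Total Σ_m = (0.171625, 0.000000). Multiply by 2.513274: (0.431341, 0.000000). P_2(cos γ) = 0.431341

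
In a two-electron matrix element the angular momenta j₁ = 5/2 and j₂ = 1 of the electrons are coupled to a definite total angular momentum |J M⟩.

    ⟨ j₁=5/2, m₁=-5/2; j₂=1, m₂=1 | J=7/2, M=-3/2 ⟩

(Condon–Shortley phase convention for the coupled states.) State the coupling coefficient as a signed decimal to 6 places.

+√(1/21) = +0.218218

j₁+j₂−J=0  J+j₁−j₂=5  J−j₁+j₂=2  j₁+j₂+J+1=8
(j₁±m₁, j₂±m₂, J±M) = (0,5,2,0,2,5)
P² = 19200/7
sum k=0..0:
  [0] +1/240 = 1/240
S = 1/240
C² = P²·S² = 1/21 ; C = +0.218218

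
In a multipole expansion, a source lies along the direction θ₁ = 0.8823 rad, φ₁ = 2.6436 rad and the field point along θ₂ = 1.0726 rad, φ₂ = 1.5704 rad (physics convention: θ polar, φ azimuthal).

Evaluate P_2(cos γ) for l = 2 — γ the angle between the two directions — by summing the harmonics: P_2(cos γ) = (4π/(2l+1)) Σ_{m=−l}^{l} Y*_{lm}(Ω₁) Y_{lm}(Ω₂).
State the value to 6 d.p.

Summing Y*_{l m}(θ₁,φ₁)·Y_{l m}(θ₂,φ₂) over m ∈ [−2, 2]; prefactor 4π/(2·2+1) = 2.513274:
  m=-2: (0.12523 - 0.19332j) × (-0.29808 - 0.00024j) = -0.03737 + 0.05759j  (running Σ = -0.03737 + 0.05759j)
  m=-1: (-0.33301 + 0.18105j) × (0.00013 - 0.32428j) = 0.05867 + 0.10801j  (running Σ = 0.02130 + 0.16561j)
  m=0: (0.06658 + 0.00000j) × (-0.09935 + 0.00000j) = -0.00661 + 0.00000j  (running Σ = 0.01468 + 0.16561j)
  m=1: (0.33301 + 0.18105j) × (-0.00013 - 0.32428j) = 0.05867 - 0.10801j  (running Σ = 0.07335 + 0.05759j)
  m=2: (0.12523 + 0.19332j) × (-0.29808 + 0.00024j) = -0.03737 - 0.05759j  (running Σ = 0.03598 - 0.00000j)
Σ over m = 0.03598 - 0.00000j; ×(4π/5) → 0.09043 - 0.00000j. Real part: 0.090428

0.090428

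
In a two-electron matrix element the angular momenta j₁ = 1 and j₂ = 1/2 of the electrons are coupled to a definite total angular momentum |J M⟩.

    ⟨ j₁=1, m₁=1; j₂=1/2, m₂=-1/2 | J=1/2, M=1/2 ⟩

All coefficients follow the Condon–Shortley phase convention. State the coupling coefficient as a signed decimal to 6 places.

j₁+j₂−J=1  J+j₁−j₂=1  J−j₁+j₂=0  j₁+j₂+J+1=3
(j₁±m₁, j₂±m₂, J±M) = (2,0,0,1,1,0)
P² = 2/3
sum k=0..0:
  [0] +1/1 = 1
S = 1
C² = P²·S² = 2/3 ; C = +0.816497

+√(2/3) ≈ +0.816497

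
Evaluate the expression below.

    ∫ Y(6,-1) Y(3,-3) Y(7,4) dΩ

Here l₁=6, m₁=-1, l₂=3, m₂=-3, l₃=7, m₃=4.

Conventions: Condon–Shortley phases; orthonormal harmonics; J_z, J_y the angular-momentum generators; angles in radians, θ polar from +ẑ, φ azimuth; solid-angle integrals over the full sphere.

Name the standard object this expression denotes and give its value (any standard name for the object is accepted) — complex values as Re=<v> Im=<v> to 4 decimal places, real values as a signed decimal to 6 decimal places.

Gaunt coefficient, -0.190770

This is a Gaunt coefficient — the integral of a triple product of spherical harmonics over the sphere.
m-sum 0 ✓  L=16 even ✓  3≤7≤9 ✓
Π(2lᵢ+1) = 13×7×15 = 1365
triangle coeff Δ(6,3,7) = 1/2042040
Σ_t [0,2]: t=0:+1/207360 t=1:−1/57600 t=2:+1/207360 = -1/129600
(3j)²=168/12155 [(6 3 7; 0 0 0)], sign=+1
Σ_t [0,0]: t=0:+1/1451520 = 1/1451520
(3j)²=75/3094 [(6 3 7; -1 -3 4)], sign=-1
⇒ 4πI² = 18900/41327
I = (-1)√(18900/41327/(4π)) = -0.19076954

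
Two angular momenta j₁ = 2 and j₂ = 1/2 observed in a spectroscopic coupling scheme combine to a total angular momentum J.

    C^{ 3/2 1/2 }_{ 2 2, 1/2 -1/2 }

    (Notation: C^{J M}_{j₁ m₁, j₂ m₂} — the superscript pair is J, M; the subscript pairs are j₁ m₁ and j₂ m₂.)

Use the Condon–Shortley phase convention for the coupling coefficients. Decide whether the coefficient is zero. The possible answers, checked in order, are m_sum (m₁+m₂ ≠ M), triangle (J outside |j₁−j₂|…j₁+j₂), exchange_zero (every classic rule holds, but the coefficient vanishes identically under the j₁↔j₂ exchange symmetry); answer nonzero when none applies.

m-sum: m₁+m₂ = 2+(-1/2) = 3/2, M = 1/2  ✗ ⇒ coefficient is 0

m_sum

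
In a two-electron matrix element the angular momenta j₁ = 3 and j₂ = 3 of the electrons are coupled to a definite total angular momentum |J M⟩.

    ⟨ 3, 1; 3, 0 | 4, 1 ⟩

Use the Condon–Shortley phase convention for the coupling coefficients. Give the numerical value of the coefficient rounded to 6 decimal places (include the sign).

-0.312094  (= −√(15/154))

triangle: 2!×4!×4!/11! = 1152/39916800
(j±m)!: 4!×2!×3!×3!×5!×3! = 1244160
prefactor² = (2J+1)×Δ×N² = 124416/385
  k=0: +1/(0!×2!×2!×3!×2!×1!) = 1/48
  k=1: −1/(1!×1!×1!×2!×3!×2!) = -1/24
  k=2: +1/(2!×0!×0!×1!×4!×3!) = 1/288
Σ = -5/288  ⇒  CG² = 124416/385×(-5/288)² = 15/154
CG = −√(15/154) = -0.312094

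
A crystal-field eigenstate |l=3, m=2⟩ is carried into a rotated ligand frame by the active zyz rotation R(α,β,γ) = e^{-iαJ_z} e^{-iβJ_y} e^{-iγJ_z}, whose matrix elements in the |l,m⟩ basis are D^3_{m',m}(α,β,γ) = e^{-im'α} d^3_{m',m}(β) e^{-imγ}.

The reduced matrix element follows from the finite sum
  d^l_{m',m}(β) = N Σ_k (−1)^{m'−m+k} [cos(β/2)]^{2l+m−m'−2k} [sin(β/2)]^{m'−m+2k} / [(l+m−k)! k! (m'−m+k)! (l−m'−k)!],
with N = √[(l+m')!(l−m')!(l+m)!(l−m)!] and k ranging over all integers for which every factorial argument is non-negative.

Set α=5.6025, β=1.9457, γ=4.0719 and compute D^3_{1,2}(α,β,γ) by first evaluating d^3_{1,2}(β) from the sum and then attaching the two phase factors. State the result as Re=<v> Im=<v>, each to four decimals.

Re=-0.1864 Im=0.4523

Split into d^3_{1,2}(β=1.9457) × two z-phases.
With c≡cos(β/2)=0.562946 and s≡sin(β/2)=0.826493, N=[24·2·120·1]^{1/2}=75.894664
The bounds max(0,m−m')=1 and min(l+m,l−m')=2 give 2 terms
  k=1: (−1)^0·75.8947/(24)·0.5629^5·0.8265^1 = +0.147766
  k=2: (−1)^1·75.8947/(12)·0.5629^3·0.8265^3 = -0.637014
d^3_{1,2}(1.9457) = +0.147766 -0.637014 = -0.489248
Attach z-rotation phases: D = e^{-i(1)(5.6025)}·(-0.489248)·e^{-i(2)(4.0719)} = -0.186399+0.452349i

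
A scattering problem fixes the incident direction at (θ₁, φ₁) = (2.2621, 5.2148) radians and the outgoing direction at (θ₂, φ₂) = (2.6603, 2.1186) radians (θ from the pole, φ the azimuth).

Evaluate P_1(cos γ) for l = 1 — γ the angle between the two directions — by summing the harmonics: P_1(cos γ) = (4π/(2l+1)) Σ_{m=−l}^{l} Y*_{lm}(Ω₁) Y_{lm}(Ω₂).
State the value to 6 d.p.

0.208838

Term-by-term m-sum for l=1 (normalisation 4π/3 = 4.188790):
  m=-1: (+0.128173-0.233281i) × (-0.083298-0.136534i) = -0.042527+0.001932i  (running Σ = -0.042527+0.001932i)
  m=0: (-0.311505-0.000000i) × (-0.433096+0.000000i) = +0.134911+0.000000i  (running Σ = +0.092384+0.001932i)
  m=1: (-0.128173-0.233281i) × (+0.083298-0.136534i) = -0.042527-0.001932i  (running Σ = +0.049856+0.000000i)
Accumulated sum +0.049856+0.000000i; after 4π/(2l+1) scaling, +0.208838+0.000000i ⇒ P_1 = 0.208838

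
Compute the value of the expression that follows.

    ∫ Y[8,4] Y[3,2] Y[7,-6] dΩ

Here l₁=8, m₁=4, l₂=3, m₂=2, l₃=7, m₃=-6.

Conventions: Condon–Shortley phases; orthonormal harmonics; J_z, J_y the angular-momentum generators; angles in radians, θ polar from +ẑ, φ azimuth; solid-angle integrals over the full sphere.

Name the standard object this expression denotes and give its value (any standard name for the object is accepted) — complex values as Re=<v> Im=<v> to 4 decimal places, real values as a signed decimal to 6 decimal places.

Gaunt coefficient, -0.105265

This is a Gaunt coefficient — the integral of a triple product of spherical harmonics over the sphere.
Checks pass: Σm=0; 18 even; l₃=7∈[5,11].
(2·8+1)(2·3+1)(2·7+1) = 1785
Δ: 4! 12! 2! / 19! → 1/5290740
sum: t=1:−1/7257600 t=2:+1/2073600 t=3:−1/7257600 = 1/4838400
3j²(8 3 7; 0 0 0) = Δ·Π!·Σ² = 252/20995  (sign -1)
sum: t=3:−1/479001600 t=4:+1/11496038400 = -23/11496038400
3j²(8 3 7; 4 2 -6) = Δ·Π!·Σ² = 529/81396  (sign +1)
combine: 4πI² = 1785·252/20995·529/81396 = 11109/79781
take √, sign -1: I = -0.10526471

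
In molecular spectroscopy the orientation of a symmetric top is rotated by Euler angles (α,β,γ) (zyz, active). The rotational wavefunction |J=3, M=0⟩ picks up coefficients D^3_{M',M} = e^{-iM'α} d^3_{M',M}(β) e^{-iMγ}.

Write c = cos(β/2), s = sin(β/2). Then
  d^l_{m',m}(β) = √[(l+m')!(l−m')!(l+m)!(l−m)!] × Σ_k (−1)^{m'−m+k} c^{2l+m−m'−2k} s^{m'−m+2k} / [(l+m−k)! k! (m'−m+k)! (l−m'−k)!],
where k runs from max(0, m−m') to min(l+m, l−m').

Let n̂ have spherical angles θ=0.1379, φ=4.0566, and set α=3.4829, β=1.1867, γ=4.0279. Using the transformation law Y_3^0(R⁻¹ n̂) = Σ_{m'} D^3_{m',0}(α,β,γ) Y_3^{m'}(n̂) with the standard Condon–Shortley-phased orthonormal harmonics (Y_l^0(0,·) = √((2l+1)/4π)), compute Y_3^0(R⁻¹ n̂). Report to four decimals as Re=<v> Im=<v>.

Re=-0.3313 Im=0.0000

Need the full column D^3_{m',0} for m'=−3..3 at α=3.4829, β=1.1867, γ=4.0279.
cos(β/2)=0.829072, sin(β/2)=0.559142
d^3_{-3,0}: single k=3 term ⇒ +0.445510;  D = -0.231674-0.380534i
d^3_{-2,0}: k∈[2..3] ⇒ +0.809047 -0.367987 = +0.441060;  D = +0.342230+0.278231i
d^3_{-1,0}: k∈[1..3] ⇒ +0.758707 -1.035271 +0.156961 = -0.119603;  D = +0.112704+0.040034i
d^3_{0,0}: k∈[0..3] ⇒ +0.324754 -1.329399 +0.604664 -0.030558 = -0.430540;  D = -0.430540+0.000000i
d^3_{1,0}: k∈[0..2] ⇒ -0.758707 +1.035271 -0.156961 = +0.119603;  D = -0.112704+0.040034i
d^3_{2,0}: k∈[0..1] ⇒ +0.809047 -0.367987 = +0.441060;  D = +0.342230-0.278231i
d^3_{3,0}: single k=0 term ⇒ -0.445510;  D = +0.231674-0.380534i
Y_3^{m'}(θ=0.1379,φ=4.0566) and Σ D·Y over m':
  (-0.2317-0.3805i)·(+0.0010+0.0004i)  (+0.3422+0.2782i)·(-0.0049-0.0185i)  (+0.1127+0.0400i)·(-0.1058+0.1375i)  (-0.4305+0.0000i)·(+0.7043+0.0000i)  (-0.1127+0.0400i)·(+0.1058+0.1375i)  (+0.3422-0.2782i)·(-0.0049+0.0185i)  (+0.2317-0.3805i)·(-0.0010+0.0004i)
Y_3^0(R⁻¹ n̂) = -0.331319+0.000000i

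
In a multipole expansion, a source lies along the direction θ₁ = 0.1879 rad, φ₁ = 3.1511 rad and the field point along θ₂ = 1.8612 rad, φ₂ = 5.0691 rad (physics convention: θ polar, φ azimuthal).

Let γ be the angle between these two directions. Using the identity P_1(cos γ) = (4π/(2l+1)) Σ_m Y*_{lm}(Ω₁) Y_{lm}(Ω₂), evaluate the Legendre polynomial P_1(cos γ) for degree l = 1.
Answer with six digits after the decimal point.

-0.342199

Expand P_1 via completeness: Σ_{m} conj(Y_{1,m}) at Ω₁ times Y_{1,m} at Ω₂ —
  term(m=-1) = (-0.007269, -0.020089)   from Y*(Ω₁)=(-0.064534, -0.000614), Y(Ω₂)=(0.115593, 0.310190)
  term(m=+0) = (-0.067155, 0.000000)   from Y*(Ω₁)=(0.480002, -0.000000), Y(Ω₂)=(-0.139906, 0.000000)
  term(m=+1) = (-0.007269, 0.020089)   from Y*(Ω₁)=(0.064534, -0.000614), Y(Ω₂)=(-0.115593, 0.310190)
Accumulated sum (-0.081694, 0.000000); after 4π/(2l+1) scaling, (-0.342199, 0.000000) ⇒ P_1 = -0.342199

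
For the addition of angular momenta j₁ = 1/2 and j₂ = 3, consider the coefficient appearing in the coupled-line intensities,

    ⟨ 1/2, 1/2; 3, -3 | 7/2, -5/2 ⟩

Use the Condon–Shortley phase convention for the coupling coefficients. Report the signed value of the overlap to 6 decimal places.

+0.377964

triangle: 0!·1!·6!/8! = 720/40320
(j±m)!: 1!·0!·0!·6!·1!·6! = 518400
prefactor² = (2J+1)·Δ·N² = 518400/7
  k=0: +1/(0!·0!·0!·0!·1!·6!) = 1/720
Σ = 1/720  ⇒  CG² = 518400/7·(1/720)² = 1/7
CG = +√(1/7) = +0.377964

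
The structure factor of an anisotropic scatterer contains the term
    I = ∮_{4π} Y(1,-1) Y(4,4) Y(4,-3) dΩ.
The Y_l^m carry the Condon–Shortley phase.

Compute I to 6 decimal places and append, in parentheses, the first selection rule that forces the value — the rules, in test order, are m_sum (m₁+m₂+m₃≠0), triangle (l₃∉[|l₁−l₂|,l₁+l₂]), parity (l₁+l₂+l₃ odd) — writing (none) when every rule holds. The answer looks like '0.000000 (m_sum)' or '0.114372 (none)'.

L=9 odd ⇒ parity kills the (l;000) factor ⇒ I = 0

0.000000 (parity)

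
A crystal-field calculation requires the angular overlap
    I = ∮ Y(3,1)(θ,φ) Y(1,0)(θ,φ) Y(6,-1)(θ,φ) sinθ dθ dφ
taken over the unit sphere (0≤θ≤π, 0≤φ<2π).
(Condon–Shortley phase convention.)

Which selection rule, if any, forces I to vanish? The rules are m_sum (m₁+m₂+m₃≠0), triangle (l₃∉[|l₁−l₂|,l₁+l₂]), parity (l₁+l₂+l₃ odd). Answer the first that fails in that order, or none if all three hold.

m₁+m₂+m₃ = 1 + 0 − 1 = 0  ✓
triangle: need |l₁−l₂| ≤ l₃ ≤ l₁+l₂ = [2,4]; l₃=6 is outside  ✗
parity: l₁+l₂+l₃ = 10 is even

triangle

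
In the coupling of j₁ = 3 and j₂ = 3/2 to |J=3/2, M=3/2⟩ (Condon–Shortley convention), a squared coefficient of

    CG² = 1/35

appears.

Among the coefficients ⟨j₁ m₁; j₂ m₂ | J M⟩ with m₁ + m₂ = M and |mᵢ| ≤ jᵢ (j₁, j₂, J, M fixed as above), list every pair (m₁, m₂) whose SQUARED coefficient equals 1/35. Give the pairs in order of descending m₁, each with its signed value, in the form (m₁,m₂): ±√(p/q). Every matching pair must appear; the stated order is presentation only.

(0,3/2): −√(1/35)

Admissible pairs with m₁+m₂ = M = 3/2: (0,3/2), (1,1/2), (2,-1/2), (3,-3/2)
  (m₁,m₂)=(3,-3/2): CG² = 4/7, CG = +√(4/7)
  (m₁,m₂)=(2,-1/2): CG² = 2/7, CG = −√(2/7)
  (m₁,m₂)=(1,1/2): CG² = 4/35, CG = +√(4/35)
  (m₁,m₂)=(0,3/2): CG² = 1/35, CG = −√(1/35)   ← matches the target
Pairs with CG² = 1/35: (0,3/2): −√(1/35)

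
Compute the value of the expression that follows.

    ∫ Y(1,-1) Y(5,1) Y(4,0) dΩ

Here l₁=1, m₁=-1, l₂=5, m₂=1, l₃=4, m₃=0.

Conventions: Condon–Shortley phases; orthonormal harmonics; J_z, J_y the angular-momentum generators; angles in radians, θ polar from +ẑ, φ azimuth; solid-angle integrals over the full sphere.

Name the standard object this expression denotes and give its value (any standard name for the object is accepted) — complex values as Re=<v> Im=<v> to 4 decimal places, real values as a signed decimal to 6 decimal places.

This is a Gaunt coefficient — the integral of a triple product of spherical harmonics over the sphere.
m-sum 0 ✓  L=10 even ✓  4≤4≤6 ✓
Π(2lᵢ+1) = 3×11×9 = 297
triangle coeff Δ(1,5,4) = 1/495
Σ_t [1,1]: t=1:−1/576 = -1/576
(3j)²=5/99 [(1 5 4; 0 0 0)], sign=-1
Σ_t [2,2]: t=2:+1/1152 = 1/1152
(3j)²=1/33 [(1 5 4; -1 1 0)], sign=+1
⇒ 4πI² = 5/11
I = (-1)√(5/11/(4π)) = -0.19018827

Gaunt coefficient, -0.190188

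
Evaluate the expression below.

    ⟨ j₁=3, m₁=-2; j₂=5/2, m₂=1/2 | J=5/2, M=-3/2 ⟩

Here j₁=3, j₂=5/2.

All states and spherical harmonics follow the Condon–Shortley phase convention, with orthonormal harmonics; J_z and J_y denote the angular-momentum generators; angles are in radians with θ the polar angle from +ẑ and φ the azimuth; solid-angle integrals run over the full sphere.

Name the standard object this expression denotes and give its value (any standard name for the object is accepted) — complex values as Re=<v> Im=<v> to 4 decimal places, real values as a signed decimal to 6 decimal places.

This is a Clebsch–Gordan (vector-coupling) coefficient.
triangle: 3!*3!*2!/9! = 72/362880
(j±m)!: 1!*5!*3!*2!*1!*4! = 34560
prefactor² = (2J+1)*Δ*N² = 288/7
  k=2: +1/(2!*1!*3!*1!*0!*1!) = 1/12
  k=3: −1/(3!*0!*2!*0!*1!*2!) = -1/24
Σ = 1/24  ⇒  CG² = 288/7*(1/24)² = 1/14
CG = +√(1/14) = +0.267261

Clebsch–Gordan coefficient, +√(1/14) ≈ +0.267261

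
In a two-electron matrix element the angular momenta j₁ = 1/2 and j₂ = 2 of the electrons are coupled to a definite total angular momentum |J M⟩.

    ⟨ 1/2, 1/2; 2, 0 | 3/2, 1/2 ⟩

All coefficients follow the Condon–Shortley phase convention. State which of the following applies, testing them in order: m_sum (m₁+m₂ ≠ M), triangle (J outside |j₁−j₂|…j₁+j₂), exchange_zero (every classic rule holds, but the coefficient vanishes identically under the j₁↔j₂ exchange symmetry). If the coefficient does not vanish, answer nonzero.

nonzero

m-sum: m₁+m₂ = 1/2+0 = 1/2, M = 1/2  ✓
triangle: |j₁−j₂| = 3/2 ≤ J = 3/2 ≤ j₁+j₂ = 5/2  ✓
exchange: j₁≠j₂ or m₁≠m₂ — the exchange symmetry imposes no constraint here
value check: CG = +√(2/5) = +0.632456 ≠ 0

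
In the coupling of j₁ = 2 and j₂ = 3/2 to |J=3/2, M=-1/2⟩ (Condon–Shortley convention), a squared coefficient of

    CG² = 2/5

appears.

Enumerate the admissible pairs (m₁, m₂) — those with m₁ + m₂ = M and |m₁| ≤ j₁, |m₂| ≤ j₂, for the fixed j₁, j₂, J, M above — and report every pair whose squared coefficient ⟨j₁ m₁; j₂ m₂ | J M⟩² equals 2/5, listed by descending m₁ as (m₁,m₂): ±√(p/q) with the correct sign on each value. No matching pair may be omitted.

Admissible pairs with m₁+m₂ = M = -1/2: (-2,3/2), (-1,1/2), (0,-1/2), (1,-3/2)
  (m₁,m₂)=(1,-3/2): CG² = 2/5, CG = +√(2/5)   ← matches the target
  (m₁,m₂)=(0,-1/2): CG² = 1/5, CG = −√(1/5)
  (m₁,m₂)=(-1,1/2): CG² = 0/1, CG = 0
  (m₁,m₂)=(-2,3/2): CG² = 2/5, CG = +√(2/5)   ← matches the target
Pairs with CG² = 2/5: (1,-3/2): +√(2/5); (-2,3/2): +√(2/5)

(1,-3/2): +√(2/5); (-2,3/2): +√(2/5)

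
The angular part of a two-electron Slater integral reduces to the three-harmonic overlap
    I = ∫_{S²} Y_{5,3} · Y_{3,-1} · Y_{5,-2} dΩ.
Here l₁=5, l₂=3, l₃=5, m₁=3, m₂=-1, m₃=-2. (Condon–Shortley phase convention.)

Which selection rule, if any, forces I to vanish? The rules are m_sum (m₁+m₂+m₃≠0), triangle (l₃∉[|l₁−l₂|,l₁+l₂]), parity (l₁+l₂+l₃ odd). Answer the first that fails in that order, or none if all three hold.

parity

azimuthal sum: 3 − 1 − 2 = 0  ✓
2 ≤ 5 ≤ 8 (triangle on l)  ✓
L = 5 + 3 + 5 = 13 (odd)  ✗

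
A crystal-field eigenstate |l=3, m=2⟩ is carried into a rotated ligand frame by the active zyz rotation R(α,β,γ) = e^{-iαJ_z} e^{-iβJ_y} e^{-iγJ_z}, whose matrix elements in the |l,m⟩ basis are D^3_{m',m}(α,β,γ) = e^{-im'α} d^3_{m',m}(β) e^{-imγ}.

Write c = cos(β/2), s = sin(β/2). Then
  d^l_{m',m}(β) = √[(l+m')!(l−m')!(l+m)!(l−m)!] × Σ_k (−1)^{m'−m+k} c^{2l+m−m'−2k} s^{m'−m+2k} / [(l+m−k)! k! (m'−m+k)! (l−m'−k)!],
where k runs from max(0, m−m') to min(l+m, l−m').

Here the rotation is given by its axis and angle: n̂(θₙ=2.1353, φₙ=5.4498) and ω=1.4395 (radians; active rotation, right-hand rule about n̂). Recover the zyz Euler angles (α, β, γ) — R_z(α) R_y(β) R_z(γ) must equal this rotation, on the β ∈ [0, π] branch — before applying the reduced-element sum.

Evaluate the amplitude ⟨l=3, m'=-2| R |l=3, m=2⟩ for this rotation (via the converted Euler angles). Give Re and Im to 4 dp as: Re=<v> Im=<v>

Re=-0.2964 Im=0.0576

Axis–angle → zyz. n̂ = (sinθₙcosφₙ, sinθₙsinφₙ, cosθₙ) = (+0.568058, -0.625371, -0.534997), ω = 1.4395.
R = I cosω + sinω [n̂]ₓ + (1−cosω) n̂n̂ᵀ gives
  R = [+0.411363, +0.221654, -0.884110; -0.839130, +0.470807, -0.272399; +0.355867, +0.853938, +0.379669]
β = atan2(√(R₁₃²+R₂₃²), R₃₃) = 1.181358; α = atan2(R₂₃, R₁₃) mod 2π = 3.440469; γ = atan2(R₃₂, −R₃₁) mod 2π = 1.965647
Split into d^3_{-2,2}(β=1.1814) × two z-phases.
Half-angle: c=0.830563, s=0.556925. N=√(1·120·120·1)=120.000000
The bounds max(0,m−m')=4 and min(l+m,l−m')=5 give 2 terms
  k=4: (−1)^0·120.0000/(24)·0.8306^2·0.5569^4 = +0.331820
  k=5: (−1)^1·120.0000/(120)·0.8306^0·0.5569^6 = -0.029839
d^3_{-2,2}(1.1814) = +0.331820 -0.029839 = +0.301981
Attach z-rotation phases: D = e^{-i(-2)(3.4405)}·(+0.301981)·e^{-i(2)(1.9656)} = -0.296435+0.057610i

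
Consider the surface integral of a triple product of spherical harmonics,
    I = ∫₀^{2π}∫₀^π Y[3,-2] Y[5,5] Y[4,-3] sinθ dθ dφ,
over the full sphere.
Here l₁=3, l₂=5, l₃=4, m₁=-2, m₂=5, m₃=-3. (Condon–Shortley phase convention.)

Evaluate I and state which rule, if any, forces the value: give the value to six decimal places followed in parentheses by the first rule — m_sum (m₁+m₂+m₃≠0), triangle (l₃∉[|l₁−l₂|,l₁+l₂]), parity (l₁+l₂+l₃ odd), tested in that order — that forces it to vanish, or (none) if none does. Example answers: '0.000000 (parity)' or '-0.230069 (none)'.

-0.212007 (none)

Rules hold: Σm=0, L=12 even, 2≤4≤8.
N = 7·11·9 = 693
Δ = 4!·2!·6!/13! = 1/180180
Racah Σ t=1..3: t=1:−1/576 t=2:+1/144 t=3:−1/576 = 1/288
⇒ 3j(3 5 4; 0 0 0)² = 20/1001, sgn +1
Racah Σ t=4..4: t=4:+1/17280 = 1/17280
⇒ 3j(3 5 4; -2 5 -3)² = 35/858, sgn -1
4πI² = N·(3j₀)²·(3jₘ)² = 1050/1859
I = -1·√(0.56482/4π) = -0.21200691
No selection rule forces the value: the integral is nonzero (none).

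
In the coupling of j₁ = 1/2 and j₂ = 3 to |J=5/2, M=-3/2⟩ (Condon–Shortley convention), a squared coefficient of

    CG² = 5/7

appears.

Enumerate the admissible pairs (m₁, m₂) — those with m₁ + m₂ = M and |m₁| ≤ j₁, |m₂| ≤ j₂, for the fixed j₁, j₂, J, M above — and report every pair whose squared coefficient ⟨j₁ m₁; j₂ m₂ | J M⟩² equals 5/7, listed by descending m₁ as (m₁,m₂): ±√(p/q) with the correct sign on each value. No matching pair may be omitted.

(1/2,-2): +√(5/7)

Admissible pairs with m₁+m₂ = M = -3/2: (-1/2,-1), (1/2,-2)
  (m₁,m₂)=(1/2,-2): CG² = 5/7, CG = +√(5/7)   ← matches the target
  (m₁,m₂)=(-1/2,-1): CG² = 2/7, CG = −√(2/7)
Pairs with CG² = 5/7: (1/2,-2): +√(5/7)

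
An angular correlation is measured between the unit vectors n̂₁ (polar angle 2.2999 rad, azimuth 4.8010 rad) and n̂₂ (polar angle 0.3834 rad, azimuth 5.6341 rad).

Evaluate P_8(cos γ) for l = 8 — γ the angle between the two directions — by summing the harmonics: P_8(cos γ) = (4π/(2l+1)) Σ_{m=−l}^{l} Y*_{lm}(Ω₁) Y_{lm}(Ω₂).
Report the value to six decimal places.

Term-by-term m-sum for l=8 (normalisation 4π/17 = 0.739198):
  m=-8: (+0.037438+0.032106i) × (+0.000091-0.000175i) = +0.000009-0.000004i  (running Σ = +0.000009-0.000004i)
  m=-7: (+0.102435-0.143400i) × (-0.000329-0.001932i) = -0.000311-0.000151i  (running Σ = -0.000302-0.000154i)
  m=-6: (-0.315796-0.185738i) × (-0.008957-0.008393i) = +0.001270+0.004314i  (running Σ = +0.000968+0.004160i)
  m=-5: (-0.195943+0.412931i) × (-0.054396-0.005669i) = +0.012999-0.021351i  (running Σ = +0.013967-0.017191i)
  m=-4: (+0.222214+0.082236i) × (-0.151331+0.091796i) = -0.041177+0.007954i  (running Σ = -0.027209-0.009238i)
  m=-3: (-0.054355+0.199631i) × (-0.147890+0.374108i) = -0.066645-0.049858i  (running Σ = -0.093854-0.059096i)
  m=-2: (+0.356741+0.063893i) × (+0.152889+0.546839i) = +0.019603+0.204848i  (running Σ = -0.074252+0.145752i)
  m=-1: (-0.004081+0.045937i) × (+0.224964+0.170694i) = -0.008759+0.009638i  (running Σ = -0.083011+0.155390i)
  m=0: (+0.367058-0.000000i) × (-0.394853+0.000000i) = -0.144934+0.000000i  (running Σ = -0.227945+0.155390i)
  m=1: (+0.004081+0.045937i) × (-0.224964+0.170694i) = -0.008759-0.009638i  (running Σ = -0.236704+0.145752i)
  m=2: (+0.356741-0.063893i) × (+0.152889-0.546839i) = +0.019603-0.204848i  (running Σ = -0.217102-0.059096i)
  m=3: (+0.054355+0.199631i) × (+0.147890+0.374108i) = -0.066645+0.049858i  (running Σ = -0.283747-0.009238i)
  m=4: (+0.222214-0.082236i) × (-0.151331-0.091796i) = -0.041177-0.007954i  (running Σ = -0.324923-0.017191i)
  m=5: (+0.195943+0.412931i) × (+0.054396-0.005669i) = +0.012999+0.021351i  (running Σ = -0.311924+0.004160i)
  m=6: (-0.315796+0.185738i) × (-0.008957+0.008393i) = +0.001270-0.004314i  (running Σ = -0.310654-0.000154i)
  m=7: (-0.102435-0.143400i) × (+0.000329-0.001932i) = -0.000311+0.000151i  (running Σ = -0.310965-0.000004i)
  m=8: (+0.037438-0.032106i) × (+0.000091+0.000175i) = +0.000009+0.000004i  (running Σ = -0.310956+0.000000i)
Total Σ_m = -0.310956+0.000000i. Multiply by 0.739198: -0.229858+0.000000i. P_8(cos γ) = -0.229858

-0.229858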